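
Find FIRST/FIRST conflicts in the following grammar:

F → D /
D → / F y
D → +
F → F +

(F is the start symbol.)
Yes. F → D '/' / F → F '+' on { '+', '/' }

FIRST sets of the non-terminals at (or reachable through a nullable prefix from) the front of some alternative:
  FIRST(D) = { '+', '/' }
  FIRST(F) = { '+', '/' }

Productions for F:
  F → D /: FIRST = { '+', '/' }
  F → F +: FIRST = { '+', '/' }
Productions for D:
  D → / F y: FIRST = { '/' }
  D → +: FIRST = { '+' }

Conflict for F: F → D / and F → F +
  Overlap: { '+', '/' }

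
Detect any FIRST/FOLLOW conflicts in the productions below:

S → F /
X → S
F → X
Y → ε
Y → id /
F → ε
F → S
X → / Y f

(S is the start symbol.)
Nullable non-terminals: F, Y.
FIRST sets used below: FIRST(X) = { '/' }, FIRST(S) = { '/' }

F: nullable alternative(s) F → ε; FOLLOW(F) = { '/' }
  F → X: FIRST \ {ε} = { '/' } — overlaps FOLLOW(F) on { '/' }: CONFLICT
  F → ε: FIRST \ {ε} = { } — this is the only nullable alternative, skip
  F → S: FIRST \ {ε} = { '/' } — overlaps FOLLOW(F) on { '/' }: CONFLICT

Y: nullable alternative(s) Y → ε; FOLLOW(Y) = { 'f' }
  Y → ε: FIRST \ {ε} = { } — this is the only nullable alternative, skip
  Y → id /: FIRST \ {ε} = { 'id' } — disjoint from FOLLOW(Y)

S, X have no nullable alternative, so no FIRST/FOLLOW check is needed there.

So the grammar has 2 FIRST/FOLLOW conflicts (marked CONFLICT above).

Answer: Yes. F → X with FOLLOW(F) on { '/' }; F → S with FOLLOW(F) on { '/' }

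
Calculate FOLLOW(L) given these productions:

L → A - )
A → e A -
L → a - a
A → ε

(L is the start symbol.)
L is the start symbol, so $ ∈ FOLLOW(L).
L does not occur on any right-hand side.

Taking the union: FOLLOW(L) = { $ }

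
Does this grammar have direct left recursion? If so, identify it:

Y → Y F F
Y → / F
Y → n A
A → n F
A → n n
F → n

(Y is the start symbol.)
Direct left recursion occurs when N → N α for some non-terminal N (the right-hand side begins with the left-hand side itself).

Y → Y F F: LEFT RECURSIVE (starts with Y)
Y → / F: starts with '/'
Y → n A: starts with n
A → n F: starts with n
A → n n: starts with n
F → n: starts with n

The grammar has direct left recursion on: Y.

Answer: Yes, Y is left-recursive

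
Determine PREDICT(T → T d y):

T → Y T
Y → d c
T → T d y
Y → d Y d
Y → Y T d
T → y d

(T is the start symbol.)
PREDICT(T → T d y) = (FIRST(RHS) \ {ε}) ∪ (FOLLOW(T) if ε ∈ FIRST(RHS), i.e. RHS ⇒* ε)
FIRST(T) = { 'd', 'y' }
FIRST(T d y) = { 'd', 'y' }
ε ∉ FIRST(T d y), so FOLLOW(T) is not added.
PREDICT(T → T d y) = { 'd', 'y' }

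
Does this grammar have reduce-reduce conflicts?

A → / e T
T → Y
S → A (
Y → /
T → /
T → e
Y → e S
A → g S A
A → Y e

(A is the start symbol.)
A reduce-reduce conflict occurs when an LR(0) state has two complete items [A → α .] and [B → β .] — both call for a reduction, and with no lookahead the parser cannot choose between them.

Augment with A' → A and build the canonical LR(0) collection (I0 = CLOSURE({[A' → . A]}), then GOTO on every symbol after a dot until no new states appear). It has 17 states:
  I0: { [A → . / e T], [A → . Y e], [A → . g S A], [A' → . A], [Y → . /], [Y → . e S] }  — shift
  I1: { [A → / . e T], [Y → / .] }  — shift, reduce
  I2: { [A' → A .] }  — accept
  I3: { [A → Y . e] }  — shift
  I4: { [A → . / e T], [A → . Y e], [A → . g S A], [S → . A (], [Y → . /], [Y → . e S], [Y → e . S] }  — shift
  I5: { [A → . / e T], [A → . Y e], [A → . g S A], [A → g . S A], [S → . A (], [Y → . /], [Y → . e S] }  — shift
  I6: { [S → A . (] }  — shift
  I7: { [A → . / e T], [A → . Y e], [A → . g S A], [A → g S . A], [Y → . /], [Y → . e S] }  — shift
  I8: { [A → g S A .] }  — reduce
  I9: { [S → A ( .] }  — reduce
  I10: { [Y → e S .] }  — reduce
  I11: { [A → Y e .] }  — reduce
  I12: { [A → / e . T], [T → . /], [T → . Y], [T → . e], [Y → . /], [Y → . e S] }  — shift
  I13: { [T → / .], [Y → / .] }  — 2 reduces
  I14: { [A → / e T .] }  — reduce
  I15: { [T → Y .] }  — reduce
  I16: { [A → . / e T], [A → . Y e], [A → . g S A], [S → . A (], [T → e .], [Y → . /], [Y → . e S], [Y → e . S] }  — shift, reduce

I13 contains complete items [T → / .], [Y → / .] — reduce-reduce conflict.

Answer: Yes — I13: [T → / .] vs [Y → / .]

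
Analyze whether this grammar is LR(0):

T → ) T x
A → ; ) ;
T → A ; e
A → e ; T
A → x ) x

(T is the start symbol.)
Augment with T' → T and build the canonical LR(0) collection (I0 = CLOSURE({[T' → . T]}), then GOTO on every symbol after a dot until no new states appear). It has 17 states:
  I0: { [A → . ; ) ;], [A → . e ; T], [A → . x ) x], [T → . ) T x], [T → . A ; e], [T' → . T] }  — shift
  I1: { [A → . ; ) ;], [A → . e ; T], [A → . x ) x], [T → ) . T x], [T → . ) T x], [T → . A ; e] }  — shift
  I2: { [A → ; . ) ;] }  — shift
  I3: { [T → A . ; e] }  — shift
  I4: { [T' → T .] }  — accept
  I5: { [A → e . ; T] }  — shift
  I6: { [A → x . ) x] }  — shift
  I7: { [A → x ) . x] }  — shift
  I8: { [A → x ) x .] }  — reduce
  I9: { [A → . ; ) ;], [A → . e ; T], [A → . x ) x], [A → e ; . T], [T → . ) T x], [T → . A ; e] }  — shift
  I10: { [A → e ; T .] }  — reduce
  I11: { [T → A ; . e] }  — shift
  I12: { [T → A ; e .] }  — reduce
  I13: { [A → ; ) . ;] }  — shift
  I14: { [A → ; ) ; .] }  — reduce
  I15: { [T → ) T . x] }  — shift
  I16: { [T → ) T x .] }  — reduce

Every state is either a pure shift/goto state or contains exactly one complete item and nothing to shift — no conflicts. The grammar is LR(0).

Answer: Yes, the grammar is LR(0)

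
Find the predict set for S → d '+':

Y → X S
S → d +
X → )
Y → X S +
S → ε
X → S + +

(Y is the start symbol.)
PREDICT(S → d '+') = (FIRST(RHS) \ {ε}) ∪ (FOLLOW(S) if ε ∈ FIRST(RHS), i.e. RHS ⇒* ε)
FIRST(d '+') = { 'd' }
ε ∉ FIRST(d '+'), so FOLLOW(S) is not added.
PREDICT(S → d '+') = { 'd' }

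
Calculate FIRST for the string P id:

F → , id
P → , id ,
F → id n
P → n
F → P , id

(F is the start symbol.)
FIRST sets of the non-terminals involved (from the grammar, by fixed-point iteration):
  FIRST(P) = { ',', 'n' }

To compute FIRST(P id), process the symbols left to right:
Symbol P is a non-terminal. Add FIRST(P) \ {ε} = { ',', 'n' }
P is not nullable (ε ∉ FIRST(P)), so stop here.
FIRST(P id) = { ',', 'n' }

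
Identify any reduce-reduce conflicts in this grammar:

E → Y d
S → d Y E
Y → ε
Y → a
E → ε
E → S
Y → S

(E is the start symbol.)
Augment with E' → E and build the canonical LR(0) collection (I0 = CLOSURE({[E' → . E]}), then GOTO on every symbol after a dot until no new states appear). It has 10 states:
  I0: { [E → . S], [E → . Y d], [E → .], [E' → . E], [S → . d Y E], [Y → . S], [Y → . a], [Y → .] }  — shift, 2 reduces
  I1: { [E' → E .] }  — accept
  I2: { [E → S .], [Y → S .] }  — 2 reduces
  I3: { [E → Y . d] }  — shift
  I4: { [Y → a .] }  — reduce
  I5: { [S → . d Y E], [S → d . Y E], [Y → . S], [Y → . a], [Y → .] }  — shift, reduce
  I6: { [Y → S .] }  — reduce
  I7: { [E → . S], [E → . Y d], [E → .], [S → . d Y E], [S → d Y . E], [Y → . S], [Y → . a], [Y → .] }  — shift, 2 reduces
  I8: { [S → d Y E .] }  — reduce
  I9: { [E → Y d .] }  — reduce

I0 contains complete items [E → .], [Y → .] — reduce-reduce conflict.
I2 contains complete items [E → S .], [Y → S .] — reduce-reduce conflict.
I7 contains complete items [E → .], [Y → .] — reduce-reduce conflict.

Answer: Yes — I0: [E → .] vs [Y → .]; I2: [E → S .] vs [Y → S .]; I7: [E → .] vs [Y → .]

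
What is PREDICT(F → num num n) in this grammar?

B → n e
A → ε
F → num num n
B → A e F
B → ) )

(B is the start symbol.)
PREDICT(F → num num n) = (FIRST(RHS) \ {ε}) ∪ (FOLLOW(F) if ε ∈ FIRST(RHS), i.e. RHS ⇒* ε)
FIRST(num num n) = { 'num' }
ε ∉ FIRST(num num n), so FOLLOW(F) is not added.
PREDICT(F → num num n) = { 'num' }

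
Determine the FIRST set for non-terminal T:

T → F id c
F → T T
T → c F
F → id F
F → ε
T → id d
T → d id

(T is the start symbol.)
{ 'c', 'd', 'id' }

FIRST sets of the other non-terminals involved (by the same procedure, iterated to a fixed point):
  FIRST(F) = { 'c', 'd', 'id', ε }

From T → F id c:
  - F is a non-terminal: add FIRST(F) \ {ε} = { 'c', 'd', 'id' }
    F is nullable, so continue to the next symbol
  - id is a terminal: add 'id' and stop
From T → c F:
  - c is a terminal: add 'c' and stop
From T → id d:
  - id is a terminal: add 'id' and stop
From T → d id:
  - d is a terminal: add 'd' and stop

Collecting: FIRST(T) = { 'c', 'd', 'id' }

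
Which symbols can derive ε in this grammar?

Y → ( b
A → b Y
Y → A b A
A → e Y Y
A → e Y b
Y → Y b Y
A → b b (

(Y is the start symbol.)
A non-terminal is nullable if it can derive ε (the empty string): either it has an ε-production, or it has a production whose right-hand side consists entirely of nullable non-terminals.

There are no ε-productions, so no non-terminal can derive ε.
No non-terminals are nullable.

Answer: None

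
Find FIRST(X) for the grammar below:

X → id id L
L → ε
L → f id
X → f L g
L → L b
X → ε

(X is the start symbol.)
{ 'f', 'id', ε }

From X → id id L:
  - id is a terminal: add 'id' and stop
From X → f L g:
  - f is a terminal: add 'f' and stop
From X → ε:
  - ε-production, so ε ∈ FIRST(X)

Collecting: FIRST(X) = { 'f', 'id', ε }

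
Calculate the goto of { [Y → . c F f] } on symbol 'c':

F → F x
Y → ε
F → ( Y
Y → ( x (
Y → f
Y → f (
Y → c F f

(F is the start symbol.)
{ [F → . ( Y], [F → . F x], [Y → c . F f] }

GOTO(I, 'c') = CLOSURE({ [A → αX.β] : [A → α.Xβ] ∈ I, X = 'c' })

Items with dot before 'c', with the dot advanced:
  [Y → . c F f] → [Y → c . F f]
Closure of the advanced items:
  [Y → c . F f] has the dot before F: add [F → . F x], [F → . ( Y]

GOTO = { [F → . ( Y], [F → . F x], [Y → c . F f] }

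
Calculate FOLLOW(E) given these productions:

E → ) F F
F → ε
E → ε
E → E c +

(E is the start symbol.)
To compute FOLLOW(E), find every occurrence of E on a right-hand side N → α E β: add FIRST(β) \ {ε}, and if β is empty or nullable also add FOLLOW(N). Iterate to a fixed point.

E is the start symbol, so $ ∈ FOLLOW(E).
In E → E c +: E is followed by c '+', add FIRST(c '+') \ {ε} = { 'c' }

Taking the union: FOLLOW(E) = { $, 'c' }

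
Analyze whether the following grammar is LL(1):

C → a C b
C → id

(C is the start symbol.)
For C:
  PREDICT(C → a C b) = { 'a' }
  PREDICT(C → id) = { 'id' }

All predict sets are disjoint. The grammar IS LL(1).

Answer: Yes, the grammar is LL(1).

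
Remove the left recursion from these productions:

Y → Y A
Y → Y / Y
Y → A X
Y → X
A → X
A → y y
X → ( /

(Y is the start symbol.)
Y → A X Y'
Y → X Y'
Y' → A Y'
Y' → / Y Y'
Y' → ε
A → X
A → y y
X → ( /

Y is directly left-recursive. The standard transformation for
  A → A α₁ | ... | A α_m | β₁ | ... | β_n
is
  A  → β₁ A' | ... | β_n A'
  A' → α₁ A' | ... | α_m A' | ε

Y → A X becomes Y → A X Y'
Y → X becomes Y → X Y'
Y → Y A becomes Y' → A Y'
Y → Y / Y becomes Y' → / Y Y'
Add Y' → ε

Productions for other non-terminals are unchanged:
  A → X
  A → y y
  X → ( /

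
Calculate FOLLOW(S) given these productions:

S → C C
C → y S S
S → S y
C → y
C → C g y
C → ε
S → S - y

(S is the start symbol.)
S is the start symbol, so $ ∈ FOLLOW(S).
In C → y S S: S is followed by S, add FIRST(S) \ {ε} = { '-', 'g', 'y' }
  S is nullable, so also add FOLLOW(C)
In C → y S S: S is at the end, add FOLLOW(C)
In S → S y: S is followed by y, add FIRST(y) \ {ε} = { 'y' }
In S → S - y: S is followed by '-' y, add FIRST('-' y) \ {ε} = { '-' }

The FOLLOW sets referred to above (computed the same way, to a fixed point):
  FOLLOW(C) = { $, '-', 'g', 'y' }

Taking the union: FOLLOW(S) = { $, '-', 'g', 'y' }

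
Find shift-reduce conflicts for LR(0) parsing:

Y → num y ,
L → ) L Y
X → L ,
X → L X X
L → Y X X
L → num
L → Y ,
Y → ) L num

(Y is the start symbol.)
Yes — I9: [L → num .] vs [Y → num . y ,]; I20: [Y → ) L num .] vs [Y → num . y ,]

Augment with Y' → Y and build the canonical LR(0) collection (I0 = CLOSURE({[Y' → . Y]}), then GOTO on every symbol after a dot until no new states appear). It has 21 states:
  I0: { [Y → . ) L num], [Y → . num y ,], [Y' → . Y] }  — shift
  I1: { [L → . ) L Y], [L → . Y ,], [L → . Y X X], [L → . num], [Y → ) . L num], [Y → . ) L num], [Y → . num y ,] }  — shift
  I2: { [Y' → Y .] }  — accept
  I3: { [Y → num . y ,] }  — shift
  I4: { [Y → num y . ,] }  — shift
  I5: { [Y → num y , .] }  — reduce
  I6: { [L → ) . L Y], [L → . ) L Y], [L → . Y ,], [L → . Y X X], [L → . num], [Y → ) . L num], [Y → . ) L num], [Y → . num y ,] }  — shift
  I7: { [Y → ) L . num] }  — shift
  I8: { [L → . ) L Y], [L → . Y ,], [L → . Y X X], [L → . num], [L → Y . ,], [L → Y . X X], [X → . L ,], [X → . L X X], [Y → . ) L num], [Y → . num y ,] }  — shift
  I9: { [L → num .], [Y → num . y ,] }  — shift, reduce
  I10: { [L → Y , .] }  — reduce
  I11: { [L → . ) L Y], [L → . Y ,], [L → . Y X X], [L → . num], [X → . L ,], [X → . L X X], [X → L . ,], [X → L . X X], [Y → . ) L num], [Y → . num y ,] }  — shift
  I12: { [L → . ) L Y], [L → . Y ,], [L → . Y X X], [L → . num], [L → Y X . X], [X → . L ,], [X → . L X X], [Y → . ) L num], [Y → . num y ,] }  — shift
  I13: { [L → Y X X .] }  — reduce
  I14: { [X → L , .] }  — reduce
  I15: { [L → . ) L Y], [L → . Y ,], [L → . Y X X], [L → . num], [X → . L ,], [X → . L X X], [X → L X . X], [Y → . ) L num], [Y → . num y ,] }  — shift
  I16: { [X → L X X .] }  — reduce
  I17: { [Y → ) L num .] }  — reduce
  I18: { [L → ) L . Y], [Y → ) L . num], [Y → . ) L num], [Y → . num y ,] }  — shift
  I19: { [L → ) L Y .] }  — reduce
  I20: { [Y → ) L num .], [Y → num . y ,] }  — shift, reduce

I9 contains reduce item [L → num .] and shift item [Y → num . y ,] — shift-reduce conflict.
I20 contains reduce item [Y → ) L num .] and shift item [Y → num . y ,] — shift-reduce conflict.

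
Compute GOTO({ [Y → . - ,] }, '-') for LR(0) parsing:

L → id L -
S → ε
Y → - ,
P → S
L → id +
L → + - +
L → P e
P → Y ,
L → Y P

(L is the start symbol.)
GOTO(I, '-') = CLOSURE({ [A → αX.β] : [A → α.Xβ] ∈ I, X = '-' })

Items with dot before '-', with the dot advanced:
  [Y → . - ,] → [Y → - . ,]
Closure adds nothing (no advanced item has the dot before a non-terminal).

GOTO = { [Y → - . ,] }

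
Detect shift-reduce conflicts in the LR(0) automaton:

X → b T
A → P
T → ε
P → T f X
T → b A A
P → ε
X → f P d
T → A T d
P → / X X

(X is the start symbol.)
Augment with X' → X and build the canonical LR(0) collection (I0 = CLOSURE({[X' → . X]}), then GOTO on every symbol after a dot until no new states appear). It has 20 states:
  I0: { [X → . b T], [X → . f P d], [X' → . X] }  — shift
  I1: { [X' → X .] }  — accept
  I2: { [A → . P], [P → . / X X], [P → . T f X], [P → .], [T → . A T d], [T → . b A A], [T → .], [X → b . T] }  — shift, 2 reduces
  I3: { [A → . P], [P → . / X X], [P → . T f X], [P → .], [T → . A T d], [T → . b A A], [T → .], [X → f . P d] }  — shift, 2 reduces
  I4: { [P → / . X X], [X → . b T], [X → . f P d] }  — shift
  I5: { [A → . P], [P → . / X X], [P → . T f X], [P → .], [T → . A T d], [T → . b A A], [T → .], [T → A . T d] }  — shift, 2 reduces
  I6: { [A → P .], [X → f P . d] }  — shift, reduce
  I7: { [P → T . f X] }  — shift
  I8: { [A → . P], [P → . / X X], [P → . T f X], [P → .], [T → . A T d], [T → . b A A], [T → .], [T → b . A A] }  — shift, 2 reduces
  I9: { [A → . P], [P → . / X X], [P → . T f X], [P → .], [T → . A T d], [T → . b A A], [T → .], [T → A . T d], [T → b A . A] }  — shift, 2 reduces
  I10: { [A → P .] }  — reduce
  I11: { [A → . P], [P → . / X X], [P → . T f X], [P → .], [T → . A T d], [T → . b A A], [T → .], [T → A . T d], [T → b A A .] }  — shift, 3 reduces
  I12: { [P → T . f X], [T → A T . d] }  — shift
  I13: { [T → A T d .] }  — reduce
  I14: { [P → T f . X], [X → . b T], [X → . f P d] }  — shift
  I15: { [P → T f X .] }  — reduce
  I16: { [X → f P d .] }  — reduce
  I17: { [P → / X . X], [X → . b T], [X → . f P d] }  — shift
  I18: { [P → / X X .] }  — reduce
  I19: { [P → T . f X], [X → b T .] }  — shift, reduce

I2 contains reduce items [P → .], [T → .] and shift items [P → . / X X], [T → . b A A] — shift-reduce conflict.
I3 contains reduce items [P → .], [T → .] and shift items [P → . / X X], [T → . b A A] — shift-reduce conflict.
I5 contains reduce items [P → .], [T → .] and shift items [P → . / X X], [T → . b A A] — shift-reduce conflict.
I6 contains reduce item [A → P .] and shift item [X → f P . d] — shift-reduce conflict.
I8 contains reduce items [P → .], [T → .] and shift items [P → . / X X], [T → . b A A] — shift-reduce conflict.
I9 contains reduce items [P → .], [T → .] and shift items [P → . / X X], [T → . b A A] — shift-reduce conflict.
I11 contains reduce items [P → .], [T → .], [T → b A A .] and shift items [P → . / X X], [T → . b A A] — shift-reduce conflict.
I19 contains reduce item [X → b T .] and shift item [P → T . f X] — shift-reduce conflict.

Answer: Yes — I2: [P → .] vs [P → . / X X]; I3: [P → .] vs [P → . / X X]; I5: [P → .] vs [P → . / X X]; I6: [A → P .] vs [X → f P . d]; I8: [P → .] vs [P → . / X X]; I9: [P → .] vs [P → . / X X]; I11: [P → .] vs [P → . / X X]; I19: [X → b T .] vs [P → T . f X]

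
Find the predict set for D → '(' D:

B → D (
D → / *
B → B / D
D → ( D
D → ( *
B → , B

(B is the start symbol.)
PREDICT(D → '(' D) = (FIRST(RHS) \ {ε}) ∪ (FOLLOW(D) if ε ∈ FIRST(RHS), i.e. RHS ⇒* ε)
FIRST('(' D) = { '(' }
ε ∉ FIRST('(' D), so FOLLOW(D) is not added.
PREDICT(D → '(' D) = { '(' }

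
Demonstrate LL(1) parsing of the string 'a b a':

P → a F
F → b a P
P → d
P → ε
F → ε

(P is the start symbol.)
LL(1) parsing maintains a stack (initially the start symbol over $) and the input. At each step: if the stack top is a terminal, match it against the current input token; if it is a non-terminal N, replace it with the RHS of M[N, lookahead] (the unique production whose predict set contains the lookahead).

Stack is shown with the top on the left.

Stack    Input    Action
------------------------
P $      a b a $  output P → a F
a F $    a b a $  match 'a'
F $      b a $    output F → b a P
b a P $  b a $    match 'b'
a P $    a $      match 'a'
P $      $        output P → ε
$        $        accept

The string is accepted.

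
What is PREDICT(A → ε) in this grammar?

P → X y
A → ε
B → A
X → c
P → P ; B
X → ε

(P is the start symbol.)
{ $, ';' }

PREDICT(A → ε) = (FIRST(RHS) \ {ε}) ∪ (FOLLOW(A) if ε ∈ FIRST(RHS), i.e. RHS ⇒* ε)
The right-hand side is ε (FIRST(ε) = { ε }), so the predict set is FOLLOW(A) = { $, ';' }
PREDICT(A → ε) = { $, ';' }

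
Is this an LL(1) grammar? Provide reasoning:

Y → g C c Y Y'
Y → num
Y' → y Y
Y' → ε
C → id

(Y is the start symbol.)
A grammar is LL(1) if for each non-terminal N with multiple productions, the predict sets of those productions are pairwise disjoint, where PREDICT(N → α) = (FIRST(α) \ {ε}) ∪ (FOLLOW(N) if α ⇒* ε).

Relevant sets:
  FOLLOW(Y') = { $, 'y' }

For Y:
  PREDICT(Y → g C c Y Y') = { 'g' }
  PREDICT(Y → num) = { 'num' }
For Y':
  PREDICT(Y' → y Y) = { 'y' }
  PREDICT(Y' → ε) = { $, 'y' }
C has a single production, so nothing to check there.

Conflict found: Predict set conflict for Y': { 'y' }
The grammar is NOT LL(1).

Answer: No. Predict set conflict for Y': { 'y' }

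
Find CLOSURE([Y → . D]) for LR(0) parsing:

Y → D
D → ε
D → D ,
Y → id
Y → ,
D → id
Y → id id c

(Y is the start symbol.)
{ [D → . D ,], [D → . id], [D → .], [Y → . D] }

To compute CLOSURE, for each item [A → α.Bβ] where B is a non-terminal, add [B → .γ] for all productions B → γ; repeat for the newly added items until nothing changes.

Start with: [Y → . D]
  [Y → . D] has the dot before D: add [D → .], [D → . D ,], [D → . id]
No further items can be added.

CLOSURE = { [D → . D ,], [D → . id], [D → .], [Y → . D] }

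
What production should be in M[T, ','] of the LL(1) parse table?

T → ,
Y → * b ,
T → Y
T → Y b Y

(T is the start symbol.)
T → ,

To find M[T, ','], we find productions for T where ',' is in the predict set (PREDICT(N → α) = (FIRST(α) \ {ε}) ∪ (FOLLOW(N) if α ⇒* ε)).

Relevant sets:
  FIRST(Y) = { '*' }

T → ,: PREDICT = { ',' }
  ',' is in predict set, so this production goes in M[T, ',']
T → Y: PREDICT = { '*' }
T → Y b Y: PREDICT = { '*' }

M[T, ','] = T → ,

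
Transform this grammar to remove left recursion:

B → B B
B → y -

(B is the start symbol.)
B is directly left-recursive. The standard transformation for
  A → A α₁ | ... | A α_m | β₁ | ... | β_n
is
  A  → β₁ A' | ... | β_n A'
  A' → α₁ A' | ... | α_m A' | ε

B → y - becomes B → y - B'
B → B B becomes B' → B B'
Add B' → ε

Resulting grammar:
B → y - B'
B' → B B'
B' → ε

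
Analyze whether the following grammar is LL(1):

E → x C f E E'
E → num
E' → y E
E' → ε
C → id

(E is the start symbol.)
A grammar is LL(1) if for each non-terminal N with multiple productions, the predict sets of those productions are pairwise disjoint, where PREDICT(N → α) = (FIRST(α) \ {ε}) ∪ (FOLLOW(N) if α ⇒* ε).

Relevant sets:
  FOLLOW(E') = { $, 'y' }

For E:
  PREDICT(E → x C f E E') = { 'x' }
  PREDICT(E → num) = { 'num' }
For E':
  PREDICT(E' → y E) = { 'y' }
  PREDICT(E' → ε) = { $, 'y' }
C has a single production, so nothing to check there.

Conflict found: Predict set conflict for E': { 'y' }
The grammar is NOT LL(1).

Answer: No. Predict set conflict for E': { 'y' }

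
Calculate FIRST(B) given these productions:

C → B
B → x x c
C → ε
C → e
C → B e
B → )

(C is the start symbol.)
From B → x x c:
  - x is a terminal: add 'x' and stop
From B → ):
  - ')' is a terminal: add ')' and stop

Collecting: FIRST(B) = { ')', 'x' }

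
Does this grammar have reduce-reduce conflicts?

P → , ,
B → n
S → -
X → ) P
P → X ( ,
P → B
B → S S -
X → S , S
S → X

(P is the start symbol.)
Augment with P' → P and build the canonical LR(0) collection (I0 = CLOSURE({[P' → . P]}), then GOTO on every symbol after a dot until no new states appear). It has 18 states:
  I0: { [B → . S S -], [B → . n], [P → . , ,], [P → . B], [P → . X ( ,], [P' → . P], [S → . -], [S → . X], [X → . ) P], [X → . S , S] }  — shift
  I1: { [B → . S S -], [B → . n], [P → . , ,], [P → . B], [P → . X ( ,], [S → . -], [S → . X], [X → ) . P], [X → . ) P], [X → . S , S] }  — shift
  I2: { [P → , . ,] }  — shift
  I3: { [S → - .] }  — reduce
  I4: { [P → B .] }  — reduce
  I5: { [P' → P .] }  — accept
  I6: { [B → S . S -], [S → . -], [S → . X], [X → . ) P], [X → . S , S], [X → S . , S] }  — shift
  I7: { [P → X . ( ,], [S → X .] }  — shift, reduce
  I8: { [B → n .] }  — reduce
  I9: { [P → X ( . ,] }  — shift
  I10: { [P → X ( , .] }  — reduce
  I11: { [S → . -], [S → . X], [X → . ) P], [X → . S , S], [X → S , . S] }  — shift
  I12: { [B → S S . -], [X → S . , S] }  — shift
  I13: { [S → X .] }  — reduce
  I14: { [B → S S - .] }  — reduce
  I15: { [X → S , S .], [X → S . , S] }  — shift, reduce
  I16: { [P → , , .] }  — reduce
  I17: { [X → ) P .] }  — reduce

No state contains more than one complete item.

Answer: No reduce-reduce conflicts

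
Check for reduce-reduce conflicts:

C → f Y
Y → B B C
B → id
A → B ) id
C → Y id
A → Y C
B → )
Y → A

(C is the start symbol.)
Yes — I10: [B → id .] vs [C → Y id .]

Augment with C' → C and build the canonical LR(0) collection (I0 = CLOSURE({[C' → . C]}), then GOTO on every symbol after a dot until no new states appear). It has 15 states:
  I0: { [A → . B ) id], [A → . Y C], [B → . )], [B → . id], [C → . Y id], [C → . f Y], [C' → . C], [Y → . A], [Y → . B B C] }  — shift
  I1: { [B → ) .] }  — reduce
  I2: { [Y → A .] }  — reduce
  I3: { [A → B . ) id], [B → . )], [B → . id], [Y → B . B C] }  — shift
  I4: { [C' → C .] }  — accept
  I5: { [A → . B ) id], [A → . Y C], [A → Y . C], [B → . )], [B → . id], [C → . Y id], [C → . f Y], [C → Y . id], [Y → . A], [Y → . B B C] }  — shift
  I6: { [A → . B ) id], [A → . Y C], [B → . )], [B → . id], [C → f . Y], [Y → . A], [Y → . B B C] }  — shift
  I7: { [B → id .] }  — reduce
  I8: { [A → . B ) id], [A → . Y C], [A → Y . C], [B → . )], [B → . id], [C → . Y id], [C → . f Y], [C → f Y .], [Y → . A], [Y → . B B C] }  — shift, reduce
  I9: { [A → Y C .] }  — reduce
  I10: { [B → id .], [C → Y id .] }  — 2 reduces
  I11: { [A → B ) . id], [B → ) .] }  — shift, reduce
  I12: { [A → . B ) id], [A → . Y C], [B → . )], [B → . id], [C → . Y id], [C → . f Y], [Y → . A], [Y → . B B C], [Y → B B . C] }  — shift
  I13: { [Y → B B C .] }  — reduce
  I14: { [A → B ) id .] }  — reduce

I10 contains complete items [B → id .], [C → Y id .] — reduce-reduce conflict.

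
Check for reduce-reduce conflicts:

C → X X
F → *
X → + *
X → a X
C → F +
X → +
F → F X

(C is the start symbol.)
A reduce-reduce conflict occurs when an LR(0) state has two complete items [A → α .] and [B → β .] — both call for a reduction, and with no lookahead the parser cannot choose between them.

Augment with C' → C and build the canonical LR(0) collection (I0 = CLOSURE({[C' → . C]}), then GOTO on every symbol after a dot until no new states appear). It has 12 states:
  I0: { [C → . F +], [C → . X X], [C' → . C], [F → . *], [F → . F X], [X → . + *], [X → . +], [X → . a X] }  — shift
  I1: { [F → * .] }  — reduce
  I2: { [X → + . *], [X → + .] }  — shift, reduce
  I3: { [C' → C .] }  — accept
  I4: { [C → F . +], [F → F . X], [X → . + *], [X → . +], [X → . a X] }  — shift
  I5: { [C → X . X], [X → . + *], [X → . +], [X → . a X] }  — shift
  I6: { [X → . + *], [X → . +], [X → . a X], [X → a . X] }  — shift
  I7: { [X → a X .] }  — reduce
  I8: { [C → X X .] }  — reduce
  I9: { [C → F + .], [X → + . *], [X → + .] }  — shift, 2 reduces
  I10: { [F → F X .] }  — reduce
  I11: { [X → + * .] }  — reduce

I9 contains complete items [C → F + .], [X → + .] — reduce-reduce conflict.

Answer: Yes — I9: [C → F + .] vs [X → + .]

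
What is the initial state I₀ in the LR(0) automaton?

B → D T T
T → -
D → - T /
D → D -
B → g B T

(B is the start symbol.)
{ [B → . D T T], [B → . g B T], [B' → . B], [D → . - T /], [D → . D -] }

First, augment the grammar with B' → B
I₀ = CLOSURE({ [B' → . B] }):
  [B' → . B] has the dot before B: add [B → . D T T], [B → . g B T]
  [B → . D T T] has the dot before D: add [D → . - T /], [D → . D -]
No further items can be added.

I₀ = { [B → . D T T], [B → . g B T], [B' → . B], [D → . - T /], [D → . D -] }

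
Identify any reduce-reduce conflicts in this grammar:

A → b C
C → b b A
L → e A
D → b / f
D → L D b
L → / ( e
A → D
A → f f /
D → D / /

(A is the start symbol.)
Augment with A' → A and build the canonical LR(0) collection (I0 = CLOSURE({[A' → . A]}), then GOTO on every symbol after a dot until no new states appear). It has 24 states:
  I0: { [A → . D], [A → . b C], [A → . f f /], [A' → . A], [D → . D / /], [D → . L D b], [D → . b / f], [L → . / ( e], [L → . e A] }  — shift
  I1: { [L → / . ( e] }  — shift
  I2: { [A' → A .] }  — accept
  I3: { [A → D .], [D → D . / /] }  — shift, reduce
  I4: { [D → . D / /], [D → . L D b], [D → . b / f], [D → L . D b], [L → . / ( e], [L → . e A] }  — shift
  I5: { [A → b . C], [C → . b b A], [D → b . / f] }  — shift
  I6: { [A → . D], [A → . b C], [A → . f f /], [D → . D / /], [D → . L D b], [D → . b / f], [L → . / ( e], [L → . e A], [L → e . A] }  — shift
  I7: { [A → f . f /] }  — shift
  I8: { [A → f f . /] }  — shift
  I9: { [A → f f / .] }  — reduce
  I10: { [L → e A .] }  — reduce
  I11: { [D → b / . f] }  — shift
  I12: { [A → b C .] }  — reduce
  I13: { [C → b . b A] }  — shift
  I14: { [A → . D], [A → . b C], [A → . f f /], [C → b b . A], [D → . D / /], [D → . L D b], [D → . b / f], [L → . / ( e], [L → . e A] }  — shift
  I15: { [C → b b A .] }  — reduce
  I16: { [D → b / f .] }  — reduce
  I17: { [D → D . / /], [D → L D . b] }  — shift
  I18: { [D → b . / f] }  — shift
  I19: { [D → D / . /] }  — shift
  I20: { [D → L D b .] }  — reduce
  I21: { [D → D / / .] }  — reduce
  I22: { [L → / ( . e] }  — shift
  I23: { [L → / ( e .] }  — reduce

No state contains more than one complete item.

Answer: No reduce-reduce conflicts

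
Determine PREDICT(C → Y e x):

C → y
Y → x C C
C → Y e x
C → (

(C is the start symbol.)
PREDICT(C → Y e x) = (FIRST(RHS) \ {ε}) ∪ (FOLLOW(C) if ε ∈ FIRST(RHS), i.e. RHS ⇒* ε)
FIRST(Y) = { 'x' }
FIRST(Y e x) = { 'x' }
ε ∉ FIRST(Y e x), so FOLLOW(C) is not added.
PREDICT(C → Y e x) = { 'x' }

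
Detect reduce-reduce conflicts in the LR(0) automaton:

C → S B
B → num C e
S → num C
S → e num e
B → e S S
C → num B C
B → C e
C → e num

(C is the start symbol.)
Yes — I10: [B → C e .] vs [B → num C e .]

A reduce-reduce conflict occurs when an LR(0) state has two complete items [A → α .] and [B → β .] — both call for a reduction, and with no lookahead the parser cannot choose between them.

Augment with C' → C and build the canonical LR(0) collection (I0 = CLOSURE({[C' → . C]}), then GOTO on every symbol after a dot until no new states appear). It has 25 states:
  I0: { [C → . S B], [C → . e num], [C → . num B C], [C' → . C], [S → . e num e], [S → . num C] }  — shift
  I1: { [C' → C .] }  — accept
  I2: { [B → . C e], [B → . e S S], [B → . num C e], [C → . S B], [C → . e num], [C → . num B C], [C → S . B], [S → . e num e], [S → . num C] }  — shift
  I3: { [C → e . num], [S → e . num e] }  — shift
  I4: { [B → . C e], [B → . e S S], [B → . num C e], [C → . S B], [C → . e num], [C → . num B C], [C → num . B C], [S → . e num e], [S → . num C], [S → num . C] }  — shift
  I5: { [C → . S B], [C → . e num], [C → . num B C], [C → num B . C], [S → . e num e], [S → . num C] }  — shift
  I6: { [B → C . e], [S → num C .] }  — shift, reduce
  I7: { [B → e . S S], [C → e . num], [S → . e num e], [S → . num C], [S → e . num e] }  — shift
  I8: { [B → . C e], [B → . e S S], [B → . num C e], [B → num . C e], [C → . S B], [C → . e num], [C → . num B C], [C → num . B C], [S → . e num e], [S → . num C], [S → num . C] }  — shift
  I9: { [B → C . e], [B → num C . e], [S → num C .] }  — shift, reduce
  I10: { [B → C e .], [B → num C e .] }  — 2 reduces
  I11: { [B → e S . S], [S → . e num e], [S → . num C] }  — shift
  I12: { [S → e . num e] }  — shift
  I13: { [C → . S B], [C → . e num], [C → . num B C], [C → e num .], [S → . e num e], [S → . num C], [S → e num . e], [S → num . C] }  — shift, reduce
  I14: { [S → num C .] }  — reduce
  I15: { [C → e . num], [S → e . num e], [S → e num e .] }  — shift, reduce
  I16: { [C → e num .], [S → e num . e] }  — shift, reduce
  I17: { [S → e num e .] }  — reduce
  I18: { [S → e num . e] }  — shift
  I19: { [B → e S S .] }  — reduce
  I20: { [C → . S B], [C → . e num], [C → . num B C], [S → . e num e], [S → . num C], [S → num . C] }  — shift
  I21: { [B → C e .] }  — reduce
  I22: { [C → num B C .] }  — reduce
  I23: { [C → S B .] }  — reduce
  I24: { [B → C . e] }  — shift

I10 contains complete items [B → C e .], [B → num C e .] — reduce-reduce conflict.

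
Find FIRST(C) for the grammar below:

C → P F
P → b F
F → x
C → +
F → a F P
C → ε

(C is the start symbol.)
To compute FIRST(C), examine every production with C on the left-hand side, reading each right-hand side left to right until a non-nullable symbol is reached.

FIRST sets of the other non-terminals involved (by the same procedure, iterated to a fixed point):
  FIRST(P) = { 'b' }

From C → P F:
  - P is a non-terminal: add FIRST(P) \ {ε} = { 'b' }
    P is not nullable, so stop
From C → +:
  - '+' is a terminal: add '+' and stop
From C → ε:
  - ε-production, so ε ∈ FIRST(C)

Collecting: FIRST(C) = { '+', 'b', ε }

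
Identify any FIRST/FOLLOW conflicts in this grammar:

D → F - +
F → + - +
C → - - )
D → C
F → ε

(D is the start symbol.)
A FIRST/FOLLOW conflict occurs when a non-terminal N has a nullable alternative N → β (β ⇒* ε) and another alternative N → α with FIRST(α) ∩ FOLLOW(N) ≠ ∅: on such a lookahead the parser cannot decide between expanding α and letting N vanish via β.

Nullable non-terminals: F.

F: nullable alternative(s) F → ε; FOLLOW(F) = { '-' }
  F → + - +: FIRST \ {ε} = { '+' } — disjoint from FOLLOW(F)
  F → ε: FIRST \ {ε} = { } — this is the only nullable alternative, skip

C, D have no nullable alternative, so no FIRST/FOLLOW check is needed there.

No FIRST/FOLLOW conflicts found.

Answer: No FIRST/FOLLOW conflicts.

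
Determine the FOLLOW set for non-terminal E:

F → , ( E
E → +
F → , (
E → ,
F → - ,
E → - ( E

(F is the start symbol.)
{ $ }

In F → , ( E: E is at the end, add FOLLOW(F)
In E → - ( E: E is at the end; this adds FOLLOW(E) to itself — nothing new

The FOLLOW sets referred to above (computed the same way, to a fixed point):
  FOLLOW(F) = { $ }

Taking the union: FOLLOW(E) = { $ }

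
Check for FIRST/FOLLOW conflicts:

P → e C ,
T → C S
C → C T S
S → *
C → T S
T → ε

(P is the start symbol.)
Nullable non-terminals: T.
FIRST sets used below: FIRST(C) = { '*' }

T: nullable alternative(s) T → ε; FOLLOW(T) = { '*' }
  T → C S: FIRST \ {ε} = { '*' } — overlaps FOLLOW(T) on { '*' }: CONFLICT
  T → ε: FIRST \ {ε} = { } — this is the only nullable alternative, skip

C, P, S have no nullable alternative, so no FIRST/FOLLOW check is needed there.

So the grammar has 1 FIRST/FOLLOW conflict (marked CONFLICT above).

Answer: Yes. T → C S with FOLLOW(T) on { '*' }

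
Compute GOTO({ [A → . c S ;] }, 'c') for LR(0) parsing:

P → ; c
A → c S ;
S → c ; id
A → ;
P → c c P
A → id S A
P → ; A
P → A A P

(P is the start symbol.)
GOTO(I, 'c') = CLOSURE({ [A → αX.β] : [A → α.Xβ] ∈ I, X = 'c' })

Items with dot before 'c', with the dot advanced:
  [A → . c S ;] → [A → c . S ;]
Closure of the advanced items:
  [A → c . S ;] has the dot before S: add [S → . c ; id]

GOTO = { [A → c . S ;], [S → . c ; id] }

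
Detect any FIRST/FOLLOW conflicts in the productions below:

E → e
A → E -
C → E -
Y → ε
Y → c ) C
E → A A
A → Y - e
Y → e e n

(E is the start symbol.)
A FIRST/FOLLOW conflict occurs when a non-terminal N has a nullable alternative N → β (β ⇒* ε) and another alternative N → α with FIRST(α) ∩ FOLLOW(N) ≠ ∅: on such a lookahead the parser cannot decide between expanding α and letting N vanish via β.

Nullable non-terminals: Y.

Y: nullable alternative(s) Y → ε; FOLLOW(Y) = { '-' }
  Y → ε: FIRST \ {ε} = { } — this is the only nullable alternative, skip
  Y → c ) C: FIRST \ {ε} = { 'c' } — disjoint from FOLLOW(Y)
  Y → e e n: FIRST \ {ε} = { 'e' } — disjoint from FOLLOW(Y)

A, C, E have no nullable alternative, so no FIRST/FOLLOW check is needed there.

No FIRST/FOLLOW conflicts found.

Answer: No FIRST/FOLLOW conflicts.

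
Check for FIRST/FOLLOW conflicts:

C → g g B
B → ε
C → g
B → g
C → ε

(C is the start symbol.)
No FIRST/FOLLOW conflicts.

A FIRST/FOLLOW conflict occurs when a non-terminal N has a nullable alternative N → β (β ⇒* ε) and another alternative N → α with FIRST(α) ∩ FOLLOW(N) ≠ ∅: on such a lookahead the parser cannot decide between expanding α and letting N vanish via β.

Nullable non-terminals: B, C.

B: nullable alternative(s) B → ε; FOLLOW(B) = { $ }
  B → ε: FIRST \ {ε} = { } — this is the only nullable alternative, skip
  B → g: FIRST \ {ε} = { 'g' } — disjoint from FOLLOW(B)

C: nullable alternative(s) C → ε; FOLLOW(C) = { $ }
  C → g g B: FIRST \ {ε} = { 'g' } — disjoint from FOLLOW(C)
  C → g: FIRST \ {ε} = { 'g' } — disjoint from FOLLOW(C)
  C → ε: FIRST \ {ε} = { } — this is the only nullable alternative, skip

No FIRST/FOLLOW conflicts found.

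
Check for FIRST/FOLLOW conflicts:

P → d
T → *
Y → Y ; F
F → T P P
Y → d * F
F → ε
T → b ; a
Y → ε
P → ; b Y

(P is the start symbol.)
Nullable non-terminals: F, Y.
FIRST sets used below: FIRST(T) = { '*', 'b' }, FIRST(Y) = { ';', 'd', ε }

F: nullable alternative(s) F → ε; FOLLOW(F) = { $, ';', 'd' }
  F → T P P: FIRST \ {ε} = { '*', 'b' } — disjoint from FOLLOW(F)
  F → ε: FIRST \ {ε} = { } — this is the only nullable alternative, skip

Y: nullable alternative(s) Y → ε; FOLLOW(Y) = { $, ';', 'd' }
  Y → Y ; F: FIRST \ {ε} = { ';', 'd' } — overlaps FOLLOW(Y) on { ';', 'd' }: CONFLICT
  Y → d * F: FIRST \ {ε} = { 'd' } — overlaps FOLLOW(Y) on { 'd' }: CONFLICT
  Y → ε: FIRST \ {ε} = { } — this is the only nullable alternative, skip

P, T have no nullable alternative, so no FIRST/FOLLOW check is needed there.

So the grammar has 2 FIRST/FOLLOW conflicts (marked CONFLICT above).

Answer: Yes. Y → Y ';' F with FOLLOW(Y) on { ';', 'd' }; Y → d '*' F with FOLLOW(Y) on { 'd' }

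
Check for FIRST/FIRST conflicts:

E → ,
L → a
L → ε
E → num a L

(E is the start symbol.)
No FIRST/FIRST conflicts.

A FIRST/FIRST conflict occurs when two productions N → α and N → β for the same non-terminal have FIRST(α) ∩ FIRST(β) ≠ ∅ (with ε ∈ FIRST of a nullable right-hand side, so two nullable alternatives also conflict).

Productions for E:
  E → ,: FIRST = { ',' }
  E → num a L: FIRST = { 'num' }
Productions for L:
  L → a: FIRST = { 'a' }
  L → ε: FIRST = { ε }

All alternatives of each non-terminal have pairwise disjoint FIRST sets.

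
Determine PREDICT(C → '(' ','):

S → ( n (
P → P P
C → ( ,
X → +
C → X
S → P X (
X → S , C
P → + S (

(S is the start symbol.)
{ '(' }

PREDICT(C → '(' ',') = (FIRST(RHS) \ {ε}) ∪ (FOLLOW(C) if ε ∈ FIRST(RHS), i.e. RHS ⇒* ε)
FIRST('(' ',') = { '(' }
ε ∉ FIRST('(' ','), so FOLLOW(C) is not added.
PREDICT(C → '(' ',') = { '(' }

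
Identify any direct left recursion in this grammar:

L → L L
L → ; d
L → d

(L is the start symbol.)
Yes, L is left-recursive

L → L L: LEFT RECURSIVE (starts with L)
L → ; d: starts with ';'
L → d: starts with d

The grammar has direct left recursion on: L.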